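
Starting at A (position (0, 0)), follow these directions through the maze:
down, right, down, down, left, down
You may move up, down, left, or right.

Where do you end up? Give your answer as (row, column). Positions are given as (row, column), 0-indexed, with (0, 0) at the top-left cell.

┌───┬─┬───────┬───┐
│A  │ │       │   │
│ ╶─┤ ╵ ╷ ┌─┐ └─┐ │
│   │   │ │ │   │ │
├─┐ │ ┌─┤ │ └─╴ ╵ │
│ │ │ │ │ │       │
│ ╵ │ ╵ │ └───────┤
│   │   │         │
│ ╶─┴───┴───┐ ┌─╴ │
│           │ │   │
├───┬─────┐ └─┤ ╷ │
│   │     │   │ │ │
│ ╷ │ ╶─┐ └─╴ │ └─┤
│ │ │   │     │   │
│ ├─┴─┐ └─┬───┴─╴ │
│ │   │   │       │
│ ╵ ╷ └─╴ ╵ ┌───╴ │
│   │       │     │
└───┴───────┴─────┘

Following directions step by step:
Start: (0, 0)
  down: (0, 0) → (1, 0)
  right: (1, 0) → (1, 1)
  down: (1, 1) → (2, 1)
  down: (2, 1) → (3, 1)
  left: (3, 1) → (3, 0)
  down: (3, 0) → (4, 0)
Final position: (4, 0)

Path taken:

┌───┬─┬───────┬───┐
│A  │ │       │   │
│ ╶─┤ ╵ ╷ ┌─┐ └─┐ │
│↳ ↓│   │ │ │   │ │
├─┐ │ ┌─┤ │ └─╴ ╵ │
│ │↓│ │ │ │       │
│ ╵ │ ╵ │ └───────┤
│↓ ↲│   │         │
│ ╶─┴───┴───┐ ┌─╴ │
│B          │ │   │
├───┬─────┐ └─┤ ╷ │
│   │     │   │ │ │
│ ╷ │ ╶─┐ └─╴ │ └─┤
│ │ │   │     │   │
│ ├─┴─┐ └─┬───┴─╴ │
│ │   │   │       │
│ ╵ ╷ └─╴ ╵ ┌───╴ │
│   │       │     │
└───┴───────┴─────┘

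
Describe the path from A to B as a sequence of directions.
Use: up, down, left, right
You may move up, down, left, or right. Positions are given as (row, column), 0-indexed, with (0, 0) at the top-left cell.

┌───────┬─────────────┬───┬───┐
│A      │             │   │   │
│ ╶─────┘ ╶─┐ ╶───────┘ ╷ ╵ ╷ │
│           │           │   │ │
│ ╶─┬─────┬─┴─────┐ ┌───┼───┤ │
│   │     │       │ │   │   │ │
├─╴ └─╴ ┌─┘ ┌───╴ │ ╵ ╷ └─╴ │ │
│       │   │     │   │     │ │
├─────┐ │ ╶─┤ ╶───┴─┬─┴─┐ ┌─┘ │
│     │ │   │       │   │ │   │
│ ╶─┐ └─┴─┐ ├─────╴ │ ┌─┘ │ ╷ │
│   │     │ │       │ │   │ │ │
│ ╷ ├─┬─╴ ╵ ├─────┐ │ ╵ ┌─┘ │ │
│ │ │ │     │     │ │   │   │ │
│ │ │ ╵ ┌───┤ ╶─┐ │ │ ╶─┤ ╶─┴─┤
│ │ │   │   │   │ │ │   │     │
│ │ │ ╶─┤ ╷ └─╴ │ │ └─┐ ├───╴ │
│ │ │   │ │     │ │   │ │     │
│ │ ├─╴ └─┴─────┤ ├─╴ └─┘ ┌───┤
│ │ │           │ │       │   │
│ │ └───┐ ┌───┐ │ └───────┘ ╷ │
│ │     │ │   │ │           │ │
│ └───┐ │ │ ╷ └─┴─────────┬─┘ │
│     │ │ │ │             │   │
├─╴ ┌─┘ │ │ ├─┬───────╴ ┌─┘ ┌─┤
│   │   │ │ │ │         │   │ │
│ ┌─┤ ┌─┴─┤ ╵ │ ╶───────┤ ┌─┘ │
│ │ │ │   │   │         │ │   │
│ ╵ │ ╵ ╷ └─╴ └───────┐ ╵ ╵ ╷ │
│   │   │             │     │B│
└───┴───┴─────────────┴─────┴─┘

Finding the path and converting it to directions:
Path through cells: (0,0) → (1,0) → (1,1) → (1,2) → (1,3) → (1,4) → (0,4) → (0,5) → (0,6) → (1,6) → (1,7) → (1,8) → (1,9) → (1,10) → (1,11) → (0,11) → (0,12) → (1,12) → (1,13) → (0,13) → (0,14) → (1,14) → (2,14) → (3,14) → (4,14) → (4,13) → (5,13) → (6,13) → (6,12) → (7,12) → (7,13) → (7,14) → (8,14) → (8,13) → (8,12) → (9,12) → (9,11) → (9,10) → (8,10) → (8,9) → (7,9) → (6,9) → (5,9) → (4,9) → (4,8) → (4,7) → (4,6) → (3,6) → (3,7) → (3,8) → (2,8) → (2,7) → (2,6) → (2,5) → (3,5) → (3,4) → (4,4) → (4,5) → (5,5) → (6,5) → (6,4) → (5,4) → (5,3) → (5,2) → (4,2) → (4,1) → (4,0) → (5,0) → (5,1) → (6,1) → (7,1) → (8,1) → (9,1) → (10,1) → (10,2) → (10,3) → (11,3) → (12,3) → (12,2) → (13,2) → (14,2) → (14,3) → (13,3) → (13,4) → (14,4) → (14,5) → (14,6) → (13,6) → (13,5) → (12,5) → (11,5) → (10,5) → (10,6) → (11,6) → (11,7) → (11,8) → (11,9) → (11,10) → (11,11) → (12,11) → (12,10) → (12,9) → (12,8) → (12,7) → (13,7) → (13,8) → (13,9) → (13,10) → (13,11) → (14,11) → (14,12) → (14,13) → (13,13) → (13,14) → (14,14)
Directions: down, right, right, right, right, up, right, right, down, right, right, right, right, right, up, right, down, right, up, right, down, down, down, down, left, down, down, left, down, right, right, down, left, left, down, left, left, up, left, up, up, up, up, left, left, left, up, right, right, up, left, left, left, down, left, down, right, down, down, left, up, left, left, up, left, left, down, right, down, down, down, down, down, right, right, down, down, left, down, down, right, up, right, down, right, right, up, left, up, up, up, right, down, right, right, right, right, right, down, left, left, left, left, down, right, right, right, right, down, right, right, up, right, down

Solution:

┌───────┬─────────────┬───┬───┐
│A      │↱ → ↓        │↱ ↓│↱ ↓│
│ ╶─────┘ ╶─┐ ╶───────┘ ╷ ╵ ╷ │
│↳ → → → ↑  │↳ → → → → ↑│↳ ↑│↓│
│ ╶─┬─────┬─┴─────┐ ┌───┼───┤ │
│   │     │↓ ← ← ↰│ │   │   │↓│
├─╴ └─╴ ┌─┘ ┌───╴ │ ╵ ╷ └─╴ │ │
│       │↓ ↲│↱ → ↑│   │     │↓│
├─────┐ │ ╶─┤ ╶───┴─┬─┴─┐ ┌─┘ │
│↓ ← ↰│ │↳ ↓│↑ ← ← ↰│   │ │↓ ↲│
│ ╶─┐ └─┴─┐ ├─────╴ │ ┌─┘ │ ╷ │
│↳ ↓│↑ ← ↰│↓│      ↑│ │   │↓│ │
│ ╷ ├─┬─╴ ╵ ├─────┐ │ ╵ ┌─┘ │ │
│ │↓│ │  ↑ ↲│     │↑│   │↓ ↲│ │
│ │ │ ╵ ┌───┤ ╶─┐ │ │ ╶─┤ ╶─┴─┤
│ │↓│   │   │   │ │↑│   │↳ → ↓│
│ │ │ ╶─┤ ╷ └─╴ │ │ └─┐ ├───╴ │
│ │↓│   │ │     │ │↑ ↰│ │↓ ← ↲│
│ │ ├─╴ └─┴─────┤ ├─╴ └─┘ ┌───┤
│ │↓│           │ │  ↑ ← ↲│   │
│ │ └───┐ ┌───┐ │ └───────┘ ╷ │
│ │↳ → ↓│ │↱ ↓│ │           │ │
│ └───┐ │ │ ╷ └─┴─────────┬─┘ │
│     │↓│ │↑│↳ → → → → ↓  │   │
├─╴ ┌─┘ │ │ ├─┬───────╴ ┌─┘ ┌─┤
│   │↓ ↲│ │↑│ │↓ ← ← ← ↲│   │ │
│ ┌─┤ ┌─┴─┤ ╵ │ ╶───────┤ ┌─┘ │
│ │ │↓│↱ ↓│↑ ↰│↳ → → → ↓│ │↱ ↓│
│ ╵ │ ╵ ╷ └─╴ └───────┐ ╵ ╵ ╷ │
│   │↳ ↑│↳ → ↑        │↳ → ↑│B│
└───┴───┴─────────────┴─────┴─┘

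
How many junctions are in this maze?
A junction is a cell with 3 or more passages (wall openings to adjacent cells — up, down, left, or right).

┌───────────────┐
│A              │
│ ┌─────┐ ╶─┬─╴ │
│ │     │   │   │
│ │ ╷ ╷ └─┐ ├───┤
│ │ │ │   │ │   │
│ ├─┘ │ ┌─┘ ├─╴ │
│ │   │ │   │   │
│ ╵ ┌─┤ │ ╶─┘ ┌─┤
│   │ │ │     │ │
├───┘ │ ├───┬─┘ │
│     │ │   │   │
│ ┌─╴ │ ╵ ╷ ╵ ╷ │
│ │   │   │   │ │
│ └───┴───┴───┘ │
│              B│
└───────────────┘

Checking each cell for number of passages:

Junctions found (3+ passages):
  (0, 4): 3 passages
  (1, 2): 3 passages
  (2, 3): 3 passages
  (5, 2): 3 passages
  (5, 7): 3 passages
Total junctions: 5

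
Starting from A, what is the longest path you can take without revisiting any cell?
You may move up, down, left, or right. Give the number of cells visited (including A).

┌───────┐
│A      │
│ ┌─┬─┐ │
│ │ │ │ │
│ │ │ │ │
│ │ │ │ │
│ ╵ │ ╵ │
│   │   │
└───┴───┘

Finding longest simple path using DFS:
Start: (0, 0)
Longest path visits 10 cells
Path: A → right → right → right → down → down → down → left → up → up

Solution:

┌───────┐
│A → → ↓│
│ ┌─┬─┐ │
│ │ │B│↓│
│ │ │ │ │
│ │ │↑│↓│
│ ╵ │ ╵ │
│   │↑ ↲│
└───┴───┘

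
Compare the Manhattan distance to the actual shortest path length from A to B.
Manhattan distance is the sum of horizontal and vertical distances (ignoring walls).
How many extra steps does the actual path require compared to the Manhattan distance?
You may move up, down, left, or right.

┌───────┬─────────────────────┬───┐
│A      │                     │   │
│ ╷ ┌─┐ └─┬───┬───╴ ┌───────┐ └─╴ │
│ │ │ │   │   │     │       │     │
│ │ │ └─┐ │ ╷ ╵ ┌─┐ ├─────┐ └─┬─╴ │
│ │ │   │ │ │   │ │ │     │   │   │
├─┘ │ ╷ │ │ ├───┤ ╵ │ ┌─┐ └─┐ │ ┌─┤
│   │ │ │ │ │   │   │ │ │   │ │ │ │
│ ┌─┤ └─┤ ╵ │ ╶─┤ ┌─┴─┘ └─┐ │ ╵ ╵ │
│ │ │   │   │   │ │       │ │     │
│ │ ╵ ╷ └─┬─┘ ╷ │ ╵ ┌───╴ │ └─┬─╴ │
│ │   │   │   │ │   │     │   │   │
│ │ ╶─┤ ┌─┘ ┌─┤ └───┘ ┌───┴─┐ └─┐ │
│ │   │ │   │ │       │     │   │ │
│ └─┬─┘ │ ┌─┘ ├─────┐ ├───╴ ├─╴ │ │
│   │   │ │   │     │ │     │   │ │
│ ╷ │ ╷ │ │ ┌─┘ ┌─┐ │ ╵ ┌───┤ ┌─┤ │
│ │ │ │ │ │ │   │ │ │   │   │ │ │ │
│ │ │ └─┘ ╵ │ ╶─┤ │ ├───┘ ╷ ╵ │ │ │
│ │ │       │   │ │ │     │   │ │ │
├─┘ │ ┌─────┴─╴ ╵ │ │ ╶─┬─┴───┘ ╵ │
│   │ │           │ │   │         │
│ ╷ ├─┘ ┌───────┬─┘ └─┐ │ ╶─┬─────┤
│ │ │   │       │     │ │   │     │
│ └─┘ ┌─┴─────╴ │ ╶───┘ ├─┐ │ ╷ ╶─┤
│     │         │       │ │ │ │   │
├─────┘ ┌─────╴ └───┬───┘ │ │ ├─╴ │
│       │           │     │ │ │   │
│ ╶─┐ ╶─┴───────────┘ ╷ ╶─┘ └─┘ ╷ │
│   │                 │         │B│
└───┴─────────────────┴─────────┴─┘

Manhattan distance: |14 - 0| + |16 - 0| = 30
Actual path length: 52
Extra steps: 52 - 30 = 22

Solution:

┌───────┬─────────────────────┬───┐
│A → → ↓│          ↱ → → → → ↓│   │
│ ╷ ┌─┐ └─┬───┬───╴ ┌───────┐ └─╴ │
│ │ │ │↳ ↓│↱ ↓│↱ → ↑│       │↳ → ↓│
│ │ │ └─┐ │ ╷ ╵ ┌─┐ ├─────┐ └─┬─╴ │
│ │ │   │↓│↑│↳ ↑│ │ │     │   │↓ ↲│
├─┘ │ ╷ │ │ ├───┤ ╵ │ ┌─┐ └─┐ │ ┌─┤
│   │ │ │↓│↑│   │   │ │ │   │ │↓│ │
│ ┌─┤ └─┤ ╵ │ ╶─┤ ┌─┴─┘ └─┐ │ ╵ ╵ │
│ │ │   │↳ ↑│   │ │       │ │  ↳ ↓│
│ │ ╵ ╷ └─┬─┘ ╷ │ ╵ ┌───╴ │ └─┬─╴ │
│ │   │   │   │ │   │     │   │  ↓│
│ │ ╶─┤ ┌─┘ ┌─┤ └───┘ ┌───┴─┐ └─┐ │
│ │   │ │   │ │       │     │   │↓│
│ └─┬─┘ │ ┌─┘ ├─────┐ ├───╴ ├─╴ │ │
│   │   │ │   │     │ │     │   │↓│
│ ╷ │ ╷ │ │ ┌─┘ ┌─┐ │ ╵ ┌───┤ ┌─┤ │
│ │ │ │ │ │ │   │ │ │   │   │ │ │↓│
│ │ │ └─┘ ╵ │ ╶─┤ │ ├───┘ ╷ ╵ │ │ │
│ │ │       │   │ │ │     │   │ │↓│
├─┘ │ ┌─────┴─╴ ╵ │ │ ╶─┬─┴───┘ ╵ │
│   │ │           │ │   │↓ ← ← ← ↲│
│ ╷ ├─┘ ┌───────┬─┘ └─┐ │ ╶─┬─────┤
│ │ │   │       │     │ │↳ ↓│     │
│ └─┘ ┌─┴─────╴ │ ╶───┘ ├─┐ │ ╷ ╶─┤
│     │         │       │ │↓│ │   │
├─────┘ ┌─────╴ └───┬───┘ │ │ ├─╴ │
│       │           │     │↓│ │↱ ↓│
│ ╶─┐ ╶─┴───────────┘ ╷ ╶─┘ └─┘ ╷ │
│   │                 │    ↳ → ↑│B│
└───┴─────────────────┴─────────┴─┘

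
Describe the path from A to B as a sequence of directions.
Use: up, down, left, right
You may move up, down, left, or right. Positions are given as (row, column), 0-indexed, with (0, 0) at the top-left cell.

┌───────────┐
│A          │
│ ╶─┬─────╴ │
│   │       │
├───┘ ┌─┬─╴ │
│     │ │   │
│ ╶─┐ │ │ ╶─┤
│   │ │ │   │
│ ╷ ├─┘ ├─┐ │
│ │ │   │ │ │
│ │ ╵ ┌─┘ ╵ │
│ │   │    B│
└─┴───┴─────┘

Finding the path and converting it to directions:
Path through cells: (0,0) → (0,1) → (0,2) → (0,3) → (0,4) → (0,5) → (1,5) → (2,5) → (2,4) → (3,4) → (3,5) → (4,5) → (5,5)
Directions: right, right, right, right, right, down, down, left, down, right, down, down

Solution:

┌───────────┐
│A → → → → ↓│
│ ╶─┬─────╴ │
│   │      ↓│
├───┘ ┌─┬─╴ │
│     │ │↓ ↲│
│ ╶─┐ │ │ ╶─┤
│   │ │ │↳ ↓│
│ ╷ ├─┘ ├─┐ │
│ │ │   │ │↓│
│ │ ╵ ┌─┘ ╵ │
│ │   │    B│
└─┴───┴─────┘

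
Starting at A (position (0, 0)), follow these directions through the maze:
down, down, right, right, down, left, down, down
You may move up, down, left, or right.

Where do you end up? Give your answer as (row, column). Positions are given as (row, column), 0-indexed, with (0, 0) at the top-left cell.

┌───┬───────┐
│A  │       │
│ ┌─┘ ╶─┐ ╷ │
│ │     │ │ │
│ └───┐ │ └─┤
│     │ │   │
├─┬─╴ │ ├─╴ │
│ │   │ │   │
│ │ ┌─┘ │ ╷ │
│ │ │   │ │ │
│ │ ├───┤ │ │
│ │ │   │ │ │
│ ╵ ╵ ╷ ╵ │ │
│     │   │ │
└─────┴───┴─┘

Following directions step by step:
Start: (0, 0)
  down: (0, 0) → (1, 0)
  down: (1, 0) → (2, 0)
  right: (2, 0) → (2, 1)
  right: (2, 1) → (2, 2)
  down: (2, 2) → (3, 2)
  left: (3, 2) → (3, 1)
  down: (3, 1) → (4, 1)
  down: (4, 1) → (5, 1)
Final position: (5, 1)

Path taken:

┌───┬───────┐
│A  │       │
│ ┌─┘ ╶─┐ ╷ │
│↓│     │ │ │
│ └───┐ │ └─┤
│↳ → ↓│ │   │
├─┬─╴ │ ├─╴ │
│ │↓ ↲│ │   │
│ │ ┌─┘ │ ╷ │
│ │↓│   │ │ │
│ │ ├───┤ │ │
│ │B│   │ │ │
│ ╵ ╵ ╷ ╵ │ │
│     │   │ │
└─────┴───┴─┘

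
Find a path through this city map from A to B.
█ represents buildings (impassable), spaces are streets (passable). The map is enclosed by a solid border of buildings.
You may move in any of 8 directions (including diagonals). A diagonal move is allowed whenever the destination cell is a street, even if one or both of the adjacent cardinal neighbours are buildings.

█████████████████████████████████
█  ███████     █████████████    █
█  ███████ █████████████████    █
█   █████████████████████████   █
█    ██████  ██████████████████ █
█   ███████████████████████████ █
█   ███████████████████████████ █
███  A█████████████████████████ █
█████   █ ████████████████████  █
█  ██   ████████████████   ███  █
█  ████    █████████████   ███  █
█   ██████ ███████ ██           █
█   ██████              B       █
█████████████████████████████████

Finding the shortest path from A to B:
Movement: 8-directional
Path length: 19 steps
Directions: down-right → down-right → down-right → right → down-right → down-right → right → right → right → right → right → right → right → right → right → right → right → right → right

Solution:

█████████████████████████████████
█  ███████     █████████████    █
█  ███████ █████████████████    █
█   █████████████████████████   █
█    ██████  ██████████████████ █
█   ███████████████████████████ █
█   ███████████████████████████ █
███  A█████████████████████████ █
█████ ↘ █ ████████████████████  █
█  ██  ↘████████████████   ███  █
█  ████ →↘ █████████████   ███  █
█   ██████↘███████ ██           █
█   ██████ →→→→→→→→→→→→→B       █
█████████████████████████████████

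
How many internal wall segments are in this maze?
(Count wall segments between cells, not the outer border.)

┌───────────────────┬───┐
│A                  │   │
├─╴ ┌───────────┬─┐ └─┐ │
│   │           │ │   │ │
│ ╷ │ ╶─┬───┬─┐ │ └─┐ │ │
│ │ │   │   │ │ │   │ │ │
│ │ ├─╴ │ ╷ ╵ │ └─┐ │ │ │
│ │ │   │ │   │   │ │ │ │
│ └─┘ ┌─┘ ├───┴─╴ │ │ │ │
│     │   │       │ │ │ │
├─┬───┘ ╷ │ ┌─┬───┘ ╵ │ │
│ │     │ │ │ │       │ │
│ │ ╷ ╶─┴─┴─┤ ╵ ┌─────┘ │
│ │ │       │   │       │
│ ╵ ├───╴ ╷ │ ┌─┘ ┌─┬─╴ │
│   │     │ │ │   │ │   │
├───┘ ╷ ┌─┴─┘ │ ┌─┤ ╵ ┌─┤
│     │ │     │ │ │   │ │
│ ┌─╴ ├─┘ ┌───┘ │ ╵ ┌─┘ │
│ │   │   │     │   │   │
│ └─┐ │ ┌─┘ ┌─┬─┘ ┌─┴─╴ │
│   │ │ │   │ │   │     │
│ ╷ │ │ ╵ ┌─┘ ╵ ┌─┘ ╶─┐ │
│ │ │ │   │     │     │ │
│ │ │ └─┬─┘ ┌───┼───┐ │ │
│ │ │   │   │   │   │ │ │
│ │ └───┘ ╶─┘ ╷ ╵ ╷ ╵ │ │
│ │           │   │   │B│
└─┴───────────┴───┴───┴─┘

Counting internal wall segments:
Total internal walls: 143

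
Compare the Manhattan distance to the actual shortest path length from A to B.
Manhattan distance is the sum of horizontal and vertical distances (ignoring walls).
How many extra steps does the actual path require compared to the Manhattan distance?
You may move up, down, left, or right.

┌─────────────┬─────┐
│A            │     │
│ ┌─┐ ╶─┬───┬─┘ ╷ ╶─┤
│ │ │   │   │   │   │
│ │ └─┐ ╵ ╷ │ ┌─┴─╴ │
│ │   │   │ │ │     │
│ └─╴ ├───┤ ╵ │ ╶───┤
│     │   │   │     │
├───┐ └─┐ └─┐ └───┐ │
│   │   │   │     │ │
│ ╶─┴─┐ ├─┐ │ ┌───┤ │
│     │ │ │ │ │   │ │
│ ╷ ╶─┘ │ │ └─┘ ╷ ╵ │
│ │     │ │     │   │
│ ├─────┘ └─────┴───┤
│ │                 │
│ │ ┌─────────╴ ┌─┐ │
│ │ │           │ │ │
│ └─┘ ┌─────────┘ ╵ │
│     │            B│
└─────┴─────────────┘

Manhattan distance: |9 - 0| + |9 - 0| = 18
Actual path length: 30
Extra steps: 30 - 18 = 12

Solution:

┌─────────────┬─────┐
│A            │     │
│ ┌─┐ ╶─┬───┬─┘ ╷ ╶─┤
│↓│ │   │   │   │   │
│ │ └─┐ ╵ ╷ │ ┌─┴─╴ │
│↓│   │   │ │ │     │
│ └─╴ ├───┤ ╵ │ ╶───┤
│↳ → ↓│   │   │     │
├───┐ └─┐ └─┐ └───┐ │
│   │↳ ↓│   │     │ │
│ ╶─┴─┐ ├─┐ │ ┌───┤ │
│↓ ↰  │↓│ │ │ │   │ │
│ ╷ ╶─┘ │ │ └─┘ ╷ ╵ │
│↓│↑ ← ↲│ │     │   │
│ ├─────┘ └─────┴───┤
│↓│            ↱ → ↓│
│ │ ┌─────────╴ ┌─┐ │
│↓│ │↱ → → → → ↑│ │↓│
│ └─┘ ┌─────────┘ ╵ │
│↳ → ↑│            B│
└─────┴─────────────┘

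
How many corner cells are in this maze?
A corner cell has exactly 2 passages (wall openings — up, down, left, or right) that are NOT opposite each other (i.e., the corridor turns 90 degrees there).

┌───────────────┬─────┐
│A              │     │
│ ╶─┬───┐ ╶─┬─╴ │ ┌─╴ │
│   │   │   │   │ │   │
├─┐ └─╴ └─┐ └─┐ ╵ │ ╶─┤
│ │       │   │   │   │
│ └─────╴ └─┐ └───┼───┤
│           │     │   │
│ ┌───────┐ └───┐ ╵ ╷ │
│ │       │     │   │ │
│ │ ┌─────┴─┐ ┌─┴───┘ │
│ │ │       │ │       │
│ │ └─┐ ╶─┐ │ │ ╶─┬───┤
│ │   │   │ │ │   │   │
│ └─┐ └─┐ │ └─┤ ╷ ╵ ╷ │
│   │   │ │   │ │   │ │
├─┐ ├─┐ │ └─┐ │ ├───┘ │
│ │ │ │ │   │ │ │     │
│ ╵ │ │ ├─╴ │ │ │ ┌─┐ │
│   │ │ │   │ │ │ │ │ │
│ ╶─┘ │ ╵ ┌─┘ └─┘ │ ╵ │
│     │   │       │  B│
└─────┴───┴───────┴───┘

Counting corner cells (2 non-opposite passages):
Total corners: 58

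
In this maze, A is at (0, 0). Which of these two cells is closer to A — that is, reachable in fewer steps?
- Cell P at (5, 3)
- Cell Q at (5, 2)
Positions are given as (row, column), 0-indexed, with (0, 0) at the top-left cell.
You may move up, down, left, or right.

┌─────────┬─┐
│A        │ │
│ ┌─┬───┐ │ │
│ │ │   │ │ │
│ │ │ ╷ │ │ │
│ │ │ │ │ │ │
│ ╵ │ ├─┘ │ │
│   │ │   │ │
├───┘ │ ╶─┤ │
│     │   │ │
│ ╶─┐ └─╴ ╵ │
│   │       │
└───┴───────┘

Shortest path A → P at (5, 3): 12 steps
Shortest path A → Q at (5, 2): 13 steps

P is closer (12 steps vs 13 steps).

Path to P:

┌─────────┬─┐
│A → → → ↓│ │
│ ┌─┬───┐ │ │
│ │ │   │↓│ │
│ │ │ ╷ │ │ │
│ │ │ │ │↓│ │
│ ╵ │ ├─┘ │ │
│   │ │↓ ↲│ │
├───┘ │ ╶─┤ │
│     │↳ ↓│ │
│ ╶─┐ └─╴ ╵ │
│   │  P ↲  │
└───┴───────┘

Path to Q:

┌─────────┬─┐
│A → → → ↓│ │
│ ┌─┬───┐ │ │
│ │ │   │↓│ │
│ │ │ ╷ │ │ │
│ │ │ │ │↓│ │
│ ╵ │ ├─┘ │ │
│   │ │↓ ↲│ │
├───┘ │ ╶─┤ │
│     │↳ ↓│ │
│ ╶─┐ └─╴ ╵ │
│   │Q ← ↲  │
└───┴───────┘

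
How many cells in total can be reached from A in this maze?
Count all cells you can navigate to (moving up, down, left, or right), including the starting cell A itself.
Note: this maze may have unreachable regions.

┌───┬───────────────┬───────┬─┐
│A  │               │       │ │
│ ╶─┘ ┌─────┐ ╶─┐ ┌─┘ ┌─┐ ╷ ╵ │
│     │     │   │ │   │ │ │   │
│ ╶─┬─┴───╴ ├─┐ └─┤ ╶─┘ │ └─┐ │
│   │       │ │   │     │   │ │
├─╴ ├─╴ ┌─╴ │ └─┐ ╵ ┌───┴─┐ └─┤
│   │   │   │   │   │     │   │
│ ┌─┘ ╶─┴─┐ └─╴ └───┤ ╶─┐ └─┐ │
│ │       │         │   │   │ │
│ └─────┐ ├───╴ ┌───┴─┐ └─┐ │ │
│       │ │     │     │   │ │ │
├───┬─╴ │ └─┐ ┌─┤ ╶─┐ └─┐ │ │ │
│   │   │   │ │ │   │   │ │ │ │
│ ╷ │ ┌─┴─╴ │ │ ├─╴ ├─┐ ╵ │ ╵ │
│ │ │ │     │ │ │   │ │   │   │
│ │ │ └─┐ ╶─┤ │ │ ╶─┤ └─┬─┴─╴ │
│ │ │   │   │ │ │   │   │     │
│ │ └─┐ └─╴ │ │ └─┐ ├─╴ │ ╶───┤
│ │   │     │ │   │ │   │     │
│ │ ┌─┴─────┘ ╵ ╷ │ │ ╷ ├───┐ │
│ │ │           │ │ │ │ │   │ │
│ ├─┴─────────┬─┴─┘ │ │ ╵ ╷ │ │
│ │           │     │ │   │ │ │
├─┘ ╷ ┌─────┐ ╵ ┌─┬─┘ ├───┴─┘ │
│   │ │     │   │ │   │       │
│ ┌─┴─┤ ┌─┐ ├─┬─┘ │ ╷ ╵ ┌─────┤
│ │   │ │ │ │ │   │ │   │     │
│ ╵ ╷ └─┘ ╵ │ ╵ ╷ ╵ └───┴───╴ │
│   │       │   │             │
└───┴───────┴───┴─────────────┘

Using BFS/flood-fill to find all reachable cells from A:
Maze size: 15 × 15 = 225 total cells
12 cell(s) are walled off and cannot be reached from A.
Reachable cells: 213

Reachable region (· marks reachable cells):

┌───┬───────────────┬───────┬─┐
│A ·│· · · · · · · ·│· · · ·│·│
│ ╶─┘ ┌─────┐ ╶─┐ ┌─┘ ┌─┐ ╷ ╵ │
│· · ·│· · ·│· ·│·│· ·│·│·│· ·│
│ ╶─┬─┴───╴ ├─┐ └─┤ ╶─┘ │ └─┐ │
│· ·│· · · ·│·│· ·│· · ·│· ·│·│
├─╴ ├─╴ ┌─╴ │ └─┐ ╵ ┌───┴─┐ └─┤
│· ·│· ·│· ·│· ·│· ·│· · ·│· ·│
│ ┌─┘ ╶─┴─┐ └─╴ └───┤ ╶─┐ └─┐ │
│·│· · · ·│· · · · ·│· ·│· ·│·│
│ └─────┐ ├───╴ ┌───┴─┐ └─┐ │ │
│· · · ·│·│· · ·│· · ·│· ·│·│·│
├───┬─╴ │ └─┐ ┌─┤ ╶─┐ └─┐ │ │ │
│   │· ·│· ·│·│·│· ·│· ·│·│·│·│
│ ╷ │ ┌─┴─╴ │ │ ├─╴ ├─┐ ╵ │ ╵ │
│ │ │·│· · ·│·│·│· ·│·│· ·│· ·│
│ │ │ └─┐ ╶─┤ │ │ ╶─┤ └─┬─┴─╴ │
│ │ │· ·│· ·│·│·│· ·│· ·│· · ·│
│ │ └─┐ └─╴ │ │ └─┐ ├─╴ │ ╶───┤
│ │   │· · ·│·│· ·│·│· ·│· · ·│
│ │ ┌─┴─────┘ ╵ ╷ │ │ ╷ ├───┐ │
│ │ │· · · · · ·│·│·│·│·│· ·│·│
│ ├─┴─────────┬─┴─┘ │ │ ╵ ╷ │ │
│ │· · · · · ·│· · ·│·│· ·│·│·│
├─┘ ╷ ┌─────┐ ╵ ┌─┬─┘ ├───┴─┘ │
│· ·│·│· · ·│· ·│·│· ·│· · · ·│
│ ┌─┴─┤ ┌─┐ ├─┬─┘ │ ╷ ╵ ┌─────┤
│·│· ·│·│·│·│·│· ·│·│· ·│· · ·│
│ ╵ ╷ └─┘ ╵ │ ╵ ╷ ╵ └───┴───╴ │
│· ·│· · · ·│· ·│· · · · · · ·│
└───┴───────┴───┴─────────────┘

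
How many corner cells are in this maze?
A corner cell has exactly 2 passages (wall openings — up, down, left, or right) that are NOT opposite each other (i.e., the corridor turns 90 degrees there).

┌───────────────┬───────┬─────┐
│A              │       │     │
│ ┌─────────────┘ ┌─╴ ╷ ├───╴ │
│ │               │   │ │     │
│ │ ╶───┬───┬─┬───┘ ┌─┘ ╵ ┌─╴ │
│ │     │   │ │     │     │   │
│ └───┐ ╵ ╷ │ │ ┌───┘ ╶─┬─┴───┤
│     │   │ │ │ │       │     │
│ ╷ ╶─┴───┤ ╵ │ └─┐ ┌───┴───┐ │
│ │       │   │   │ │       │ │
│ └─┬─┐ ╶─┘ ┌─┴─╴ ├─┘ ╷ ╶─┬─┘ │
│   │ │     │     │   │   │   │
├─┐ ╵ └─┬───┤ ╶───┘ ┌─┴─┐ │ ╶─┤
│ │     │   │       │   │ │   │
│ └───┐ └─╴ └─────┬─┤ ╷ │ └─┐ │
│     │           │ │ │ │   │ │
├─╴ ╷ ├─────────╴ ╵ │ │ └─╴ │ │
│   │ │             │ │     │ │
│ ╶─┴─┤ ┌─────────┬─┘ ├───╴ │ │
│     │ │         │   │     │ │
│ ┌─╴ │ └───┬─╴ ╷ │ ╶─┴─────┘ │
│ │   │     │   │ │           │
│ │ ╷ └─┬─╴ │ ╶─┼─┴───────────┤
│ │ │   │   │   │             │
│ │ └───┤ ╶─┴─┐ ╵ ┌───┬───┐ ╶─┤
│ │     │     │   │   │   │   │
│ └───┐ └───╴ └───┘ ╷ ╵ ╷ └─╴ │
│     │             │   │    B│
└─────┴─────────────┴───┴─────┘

Counting corner cells (2 non-opposite passages):
Total corners: 95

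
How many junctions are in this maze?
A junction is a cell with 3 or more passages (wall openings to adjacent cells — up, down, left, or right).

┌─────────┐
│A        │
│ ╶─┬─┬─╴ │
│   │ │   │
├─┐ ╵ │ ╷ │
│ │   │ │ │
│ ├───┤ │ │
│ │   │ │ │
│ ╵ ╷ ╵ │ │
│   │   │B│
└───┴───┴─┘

Checking each cell for number of passages:

Junctions found (3+ passages):
  (1, 4): 3 passages
Total junctions: 1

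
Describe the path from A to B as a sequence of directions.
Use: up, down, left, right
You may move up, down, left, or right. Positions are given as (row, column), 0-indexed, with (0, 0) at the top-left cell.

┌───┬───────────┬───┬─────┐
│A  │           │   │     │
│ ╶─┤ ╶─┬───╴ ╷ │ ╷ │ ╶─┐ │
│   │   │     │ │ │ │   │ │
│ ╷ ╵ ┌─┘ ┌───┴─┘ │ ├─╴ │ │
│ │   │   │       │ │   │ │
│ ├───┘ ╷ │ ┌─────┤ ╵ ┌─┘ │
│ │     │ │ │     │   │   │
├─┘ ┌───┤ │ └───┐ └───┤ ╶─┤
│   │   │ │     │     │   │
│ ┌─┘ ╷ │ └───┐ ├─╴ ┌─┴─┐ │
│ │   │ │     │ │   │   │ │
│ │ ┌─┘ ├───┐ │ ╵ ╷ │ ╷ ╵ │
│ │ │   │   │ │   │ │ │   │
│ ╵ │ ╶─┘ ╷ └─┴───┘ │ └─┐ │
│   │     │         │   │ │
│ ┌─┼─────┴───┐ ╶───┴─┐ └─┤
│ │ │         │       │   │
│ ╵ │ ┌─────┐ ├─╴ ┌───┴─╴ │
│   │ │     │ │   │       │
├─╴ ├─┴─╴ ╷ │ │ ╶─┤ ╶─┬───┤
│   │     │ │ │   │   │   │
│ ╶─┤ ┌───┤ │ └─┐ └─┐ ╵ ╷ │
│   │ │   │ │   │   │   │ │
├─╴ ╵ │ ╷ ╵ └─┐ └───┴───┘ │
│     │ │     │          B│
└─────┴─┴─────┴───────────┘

Finding the path and converting it to directions:
Path through cells: (0,0) → (1,0) → (1,1) → (2,1) → (2,2) → (1,2) → (0,2) → (0,3) → (0,4) → (0,5) → (0,6) → (1,6) → (1,5) → (1,4) → (2,4) → (2,3) → (3,3) → (3,2) → (3,1) → (4,1) → (4,0) → (5,0) → (6,0) → (7,0) → (7,1) → (6,1) → (5,1) → (5,2) → (4,2) → (4,3) → (5,3) → (6,3) → (6,2) → (7,2) → (7,3) → (7,4) → (6,4) → (6,5) → (7,5) → (7,6) → (7,7) → (7,8) → (7,9) → (6,9) → (5,9) → (5,8) → (6,8) → (6,7) → (5,7) → (4,7) → (4,6) → (4,5) → (3,5) → (2,5) → (2,6) → (2,7) → (2,8) → (1,8) → (0,8) → (0,9) → (1,9) → (2,9) → (3,9) → (3,10) → (2,10) → (2,11) → (1,11) → (1,10) → (0,10) → (0,11) → (0,12) → (1,12) → (2,12) → (3,12) → (3,11) → (4,11) → (4,12) → (5,12) → (6,12) → (6,11) → (5,11) → (5,10) → (6,10) → (7,10) → (7,11) → (8,11) → (8,12) → (9,12) → (9,11) → (9,10) → (9,9) → (10,9) → (10,10) → (11,10) → (11,11) → (10,11) → (10,12) → (11,12) → (12,12)
Directions: down, right, down, right, up, up, right, right, right, right, down, left, left, down, left, down, left, left, down, left, down, down, down, right, up, up, right, up, right, down, down, left, down, right, right, up, right, down, right, right, right, right, up, up, left, down, left, up, up, left, left, up, up, right, right, right, up, up, right, down, down, down, right, up, right, up, left, up, right, right, down, down, down, left, down, right, down, down, left, up, left, down, down, right, down, right, down, left, left, left, down, right, down, right, up, right, down, down

Solution:

┌───┬───────────┬───┬─────┐
│A  │↱ → → → ↓  │↱ ↓│↱ → ↓│
│ ╶─┤ ╶─┬───╴ ╷ │ ╷ │ ╶─┐ │
│↳ ↓│↑  │↓ ← ↲│ │↑│↓│↑ ↰│↓│
│ ╷ ╵ ┌─┘ ┌───┴─┘ │ ├─╴ │ │
│ │↳ ↑│↓ ↲│↱ → → ↑│↓│↱ ↑│↓│
│ ├───┘ ╷ │ ┌─────┤ ╵ ┌─┘ │
│ │↓ ← ↲│ │↑│     │↳ ↑│↓ ↲│
├─┘ ┌───┤ │ └───┐ └───┤ ╶─┤
│↓ ↲│↱ ↓│ │↑ ← ↰│     │↳ ↓│
│ ┌─┘ ╷ │ └───┐ ├─╴ ┌─┴─┐ │
│↓│↱ ↑│↓│     │↑│↓ ↰│↓ ↰│↓│
│ │ ┌─┘ ├───┐ │ ╵ ╷ │ ╷ ╵ │
│↓│↑│↓ ↲│↱ ↓│ │↑ ↲│↑│↓│↑ ↲│
│ ╵ │ ╶─┘ ╷ └─┴───┘ │ └─┐ │
│↳ ↑│↳ → ↑│↳ → → → ↑│↳ ↓│ │
│ ┌─┼─────┴───┐ ╶───┴─┐ └─┤
│ │ │         │       │↳ ↓│
│ ╵ │ ┌─────┐ ├─╴ ┌───┴─╴ │
│   │ │     │ │   │↓ ← ← ↲│
├─╴ ├─┴─╴ ╷ │ │ ╶─┤ ╶─┬───┤
│   │     │ │ │   │↳ ↓│↱ ↓│
│ ╶─┤ ┌───┤ │ └─┐ └─┐ ╵ ╷ │
│   │ │   │ │   │   │↳ ↑│↓│
├─╴ ╵ │ ╷ ╵ └─┐ └───┴───┘ │
│     │ │     │          B│
└─────┴─┴─────┴───────────┘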